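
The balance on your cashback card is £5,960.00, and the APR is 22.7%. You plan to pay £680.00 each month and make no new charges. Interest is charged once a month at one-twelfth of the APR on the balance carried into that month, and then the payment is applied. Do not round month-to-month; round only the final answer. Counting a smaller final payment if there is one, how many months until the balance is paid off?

Monthly rate r = 22.7%/12 = 1.89167% = 0.0189167.
Recurrence: B ← B·(1+r) − £680.00.
Month 1: interest £112.74; balance after payment £5,392.74.
Month 2: interest £102.01; balance after payment £4,814.76.
Closed form: n = −ln(1 − rB₀/P)/ln(1+r) = −ln(0.8342)/ln(1.01892) ≈ 9.673, so the balance reaches zero during payment 10.

10 months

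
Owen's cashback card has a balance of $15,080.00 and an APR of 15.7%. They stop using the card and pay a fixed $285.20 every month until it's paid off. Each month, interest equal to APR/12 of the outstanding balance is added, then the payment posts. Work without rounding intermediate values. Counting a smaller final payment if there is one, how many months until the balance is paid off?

91 payments

Monthly rate r = 15.7%/12 = 1.30833% = 0.0130833.
Recurrence: B ← B·(1+r) − $285.20.
Month 1: interest $197.30; balance after payment $14,992.10.
Month 2: interest $196.15; balance after payment $14,903.04.
Closed form: n = −ln(1 − rB₀/P)/ln(1+r) = −ln(0.30822)/ln(1.01308) ≈ 90.545, so the balance reaches zero during payment 91.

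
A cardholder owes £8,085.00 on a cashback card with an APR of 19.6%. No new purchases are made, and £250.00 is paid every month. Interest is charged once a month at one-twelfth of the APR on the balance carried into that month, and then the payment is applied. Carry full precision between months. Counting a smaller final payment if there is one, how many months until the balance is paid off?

47 months

Monthly rate r = 19.6%/12 = 1.63333% = 0.0163333.
Recurrence: B ← B·(1+r) − £250.00.
Month 1: interest £132.06; balance after payment £7,967.06.
Month 2: interest £130.13; balance after payment £7,847.18.
Closed form: n = −ln(1 − rB₀/P)/ln(1+r) = −ln(0.47178)/ln(1.01633) ≈ 46.369, so the balance reaches zero during payment 47.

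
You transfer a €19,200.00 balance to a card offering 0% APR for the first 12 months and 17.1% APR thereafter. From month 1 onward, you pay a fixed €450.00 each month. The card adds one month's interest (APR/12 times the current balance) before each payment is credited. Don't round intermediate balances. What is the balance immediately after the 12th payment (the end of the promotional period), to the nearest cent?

Promo months 1–12 at r₀ = 0%/12 = 0; months 13+ at r₁ = 17.1%/12 = 0.01425.
After month 12 (no interest yet): B = €19,200.00 − 12·€450.00 = €13,800.00.

€13,800.00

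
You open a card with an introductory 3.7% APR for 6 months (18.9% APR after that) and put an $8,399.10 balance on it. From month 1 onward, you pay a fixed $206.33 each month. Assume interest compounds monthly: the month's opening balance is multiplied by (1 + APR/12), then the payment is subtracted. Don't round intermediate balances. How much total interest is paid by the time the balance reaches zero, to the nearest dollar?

$3,615

Promo months 1–6 at r₀ = 3.7%/12 = 0.00308333; months 7+ at r₁ = 18.9%/12 = 0.01575.
After month 6: iterate B ← B·(1+r₀) − $206.33 for 6 months → $7,308.12.
Then at r₁ with $206.33/mo: n₂ = −ln(1 − r₁·B/P)/ln(1+r₁) ≈ 52.22 → 53 more payments.
Total paid = 58·$206.33 + $46.60 = $12,013.74; interest = $12,013.74 − $8,399.10 = $3,614.64.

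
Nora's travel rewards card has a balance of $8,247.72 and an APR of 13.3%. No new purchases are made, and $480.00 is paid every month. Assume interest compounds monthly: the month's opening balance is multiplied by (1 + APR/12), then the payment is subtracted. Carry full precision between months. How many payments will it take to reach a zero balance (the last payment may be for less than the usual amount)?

Monthly rate r = 13.3%/12 = 1.10833% = 0.0110833.
Recurrence: B ← B·(1+r) − $480.00.
Month 1: interest $91.41; balance after payment $7,859.13.
Month 2: interest $87.11; balance after payment $7,466.24.
Closed form: n = −ln(1 − rB₀/P)/ln(1+r) = −ln(0.80956)/ln(1.01108) ≈ 19.167, so the balance reaches zero during payment 20.

20 payments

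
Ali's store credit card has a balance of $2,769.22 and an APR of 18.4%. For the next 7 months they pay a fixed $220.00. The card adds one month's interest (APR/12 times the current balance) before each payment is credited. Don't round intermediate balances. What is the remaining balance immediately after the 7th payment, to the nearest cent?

Monthly rate r = 18.4%/12 = 1.53333% = 0.0153333.
Each month: B ← B·(1+r) − $220.00.
Month 1: interest $42.46; balance after payment $2,591.68.
Month 2: interest $39.74; balance after payment $2,411.42.
Month 3: interest $36.98; balance after payment $2,228.40.
Month 4: interest $34.17; balance after payment $2,042.56.
Month 5: interest $31.32; balance after payment $1,853.88.
Month 6: interest $28.43; balance after payment $1,662.31.
Month 7: interest $25.49; balance after payment $1,467.80.

$1,467.80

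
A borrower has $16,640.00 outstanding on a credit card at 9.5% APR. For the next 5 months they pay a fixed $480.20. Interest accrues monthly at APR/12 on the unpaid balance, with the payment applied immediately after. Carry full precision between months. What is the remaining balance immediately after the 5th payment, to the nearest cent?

$14,869.86

Monthly rate r = 9.5%/12 = 0.791667% = 0.00791667.
Each month: B ← B·(1+r) − $480.20.
Month 1: interest $131.73; balance after payment $16,291.53.
Month 2: interest $128.97; balance after payment $15,940.31.
Month 3: interest $126.19; balance after payment $15,586.30.
Month 4: interest $123.39; balance after payment $15,229.49.
Month 5: interest $120.57; balance after payment $14,869.86.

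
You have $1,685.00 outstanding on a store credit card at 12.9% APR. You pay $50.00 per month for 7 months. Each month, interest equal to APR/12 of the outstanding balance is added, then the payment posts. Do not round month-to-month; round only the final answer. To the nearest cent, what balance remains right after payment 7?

$1,454.47

Monthly rate r = 12.9%/12 = 1.075% = 0.01075.
Each month: B ← B·(1+r) − $50.00.
Month 1: interest $18.11; balance after payment $1,653.11.
Month 2: interest $17.77; balance after payment $1,620.88.
Month 3: interest $17.42; balance after payment $1,588.31.
Month 4: interest $17.07; balance after payment $1,555.38.
Month 5: interest $16.72; balance after payment $1,522.10.
Month 6: interest $16.36; balance after payment $1,488.47.
Month 7: interest $16.00; balance after payment $1,454.47.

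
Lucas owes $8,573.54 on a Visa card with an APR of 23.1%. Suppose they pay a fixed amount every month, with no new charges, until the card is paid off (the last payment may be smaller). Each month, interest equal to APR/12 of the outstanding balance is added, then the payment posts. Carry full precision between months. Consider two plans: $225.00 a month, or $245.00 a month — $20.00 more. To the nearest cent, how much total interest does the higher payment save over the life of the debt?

Monthly rate r = 23.1%/12 = 1.925% = 0.01925.
At $225.00/mo: n = ⌈−ln(1 − rB₀/P)/ln(1+r)⌉ = 70 payments (last $80.81); total interest = total paid − $8,573.54 = $7,032.27.
At $245.00/mo: 59 payments (last $178.43); total interest $5,814.89.
Interest saved = $7,032.27 − $5,814.89 = $1,217.38.

$1,217.38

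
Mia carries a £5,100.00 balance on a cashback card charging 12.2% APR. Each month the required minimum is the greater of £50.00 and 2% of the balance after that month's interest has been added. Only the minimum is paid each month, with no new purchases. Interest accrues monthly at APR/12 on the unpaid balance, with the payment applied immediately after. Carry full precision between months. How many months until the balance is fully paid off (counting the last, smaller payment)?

141 months

Monthly rate r = 12.2%/12 = 1.01667% = 0.0101667.
While 2% of the post-interest balance exceeds £50.00, each month B ← (B·(1+r))·(1 − 0.02), i.e. B shrinks by the factor (1+r)·0.98 = 0.98996.
This holds for months 1–72. Entering month 73 the balance is £2,466.87; 2% of the post-interest balance is now below £50.00, so the flat £50.00 minimum applies from here.
From month 73 a fixed £50.00 at rate r clears £2,466.87 in 69 more payments. Total: 72 + 69 = 141 months.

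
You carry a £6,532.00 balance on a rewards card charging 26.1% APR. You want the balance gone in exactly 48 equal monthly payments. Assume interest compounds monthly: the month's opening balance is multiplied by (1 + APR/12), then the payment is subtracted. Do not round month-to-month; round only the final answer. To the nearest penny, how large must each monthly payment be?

£220.61

Monthly rate r = 26.1%/12 = 2.175% = 0.02175.
Level-payment amortization: P = B₀·r / (1 − (1+r)^(−n)) = 6532.00·0.02175 / (1 − 1.02175^(−48)).
Denominator 1 − (1+r)^(−48) = 0.643994282.
P = 142.071 / 0.643994282 ≈ 220.61.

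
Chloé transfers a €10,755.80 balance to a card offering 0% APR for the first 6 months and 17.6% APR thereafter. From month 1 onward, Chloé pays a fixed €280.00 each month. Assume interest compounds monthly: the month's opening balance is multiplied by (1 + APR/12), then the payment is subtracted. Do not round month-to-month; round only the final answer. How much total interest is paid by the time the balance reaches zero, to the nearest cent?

€3,330.61

Promo months 1–6 at r₀ = 0%/12 = 0; months 7+ at r₁ = 17.6%/12 = 0.0146667.
After month 6 (no interest yet): B = €10,755.80 − 6·€280.00 = €9,075.80.
Then at r₁ with €280.00/mo: n₂ = −ln(1 − r₁·B/P)/ln(1+r₁) ≈ 44.31 → 45 more payments.
Total paid = 50·€280.00 + €86.41 = €14,086.41; interest = €14,086.41 − €10,755.80 = €3,330.61.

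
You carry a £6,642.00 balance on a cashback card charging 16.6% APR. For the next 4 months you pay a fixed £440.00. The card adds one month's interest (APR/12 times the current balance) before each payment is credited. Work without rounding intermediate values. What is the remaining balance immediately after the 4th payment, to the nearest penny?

£5,220.36

Monthly rate r = 16.6%/12 = 1.38333% = 0.0138333.
Each month: B ← B·(1+r) − £440.00.
Month 1: interest £91.88; balance after payment £6,293.88.
Month 2: interest £87.07; balance after payment £5,940.95.
Month 3: interest £82.18; balance after payment £5,583.13.
Month 4: interest £77.23; balance after payment £5,220.36.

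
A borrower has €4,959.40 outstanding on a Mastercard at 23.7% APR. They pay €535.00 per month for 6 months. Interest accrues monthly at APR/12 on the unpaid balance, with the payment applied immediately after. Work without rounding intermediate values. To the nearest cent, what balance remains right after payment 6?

€2,204.15

Monthly rate r = 23.7%/12 = 1.975% = 0.01975.
Each month: B ← B·(1+r) − €535.00.
Month 1: interest €97.95; balance after payment €4,522.35.
Month 2: interest €89.32; balance after payment €4,076.66.
Month 3: interest €80.51; balance after payment €3,622.18.
Month 4: interest €71.54; balance after payment €3,158.72.
Month 5: interest €62.38; balance after payment €2,686.10.
Month 6: interest €53.05; balance after payment €2,204.15.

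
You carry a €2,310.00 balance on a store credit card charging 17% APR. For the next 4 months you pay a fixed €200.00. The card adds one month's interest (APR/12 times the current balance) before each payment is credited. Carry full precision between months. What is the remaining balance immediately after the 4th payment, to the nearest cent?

Monthly rate r = 17%/12 = 1.41667% = 0.0141667.
Each month: B ← B·(1+r) − €200.00.
Month 1: interest €32.73; balance after payment €2,142.72.
Month 2: interest €30.36; balance after payment €1,973.08.
Month 3: interest €27.95; balance after payment €1,801.03.
Month 4: interest €25.51; balance after payment €1,626.55.

€1,626.55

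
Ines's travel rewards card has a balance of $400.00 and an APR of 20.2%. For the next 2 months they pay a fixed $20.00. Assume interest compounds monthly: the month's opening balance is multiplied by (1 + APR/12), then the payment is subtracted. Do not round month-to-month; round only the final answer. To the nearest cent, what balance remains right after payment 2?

Monthly rate r = 20.2%/12 = 1.68333% = 0.0168333.
Each month: B ← B·(1+r) − $20.00.
Month 1: interest $6.73; balance after payment $386.73.
Month 2: interest $6.51; balance after payment $373.24.

$373.24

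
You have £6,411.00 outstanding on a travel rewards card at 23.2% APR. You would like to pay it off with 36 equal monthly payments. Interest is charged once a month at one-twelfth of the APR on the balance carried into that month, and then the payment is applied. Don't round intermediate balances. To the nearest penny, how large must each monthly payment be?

Monthly rate r = 23.2%/12 = 1.93333% = 0.0193333.
Level-payment amortization: P = B₀·r / (1 − (1+r)^(−n)) = 6411.00·0.0193333 / (1 − 1.01933^(−36)).
Denominator 1 − (1+r)^(−36) = 0.498101554.
P = 123.946 / 0.498101554 ≈ 248.84.

£248.84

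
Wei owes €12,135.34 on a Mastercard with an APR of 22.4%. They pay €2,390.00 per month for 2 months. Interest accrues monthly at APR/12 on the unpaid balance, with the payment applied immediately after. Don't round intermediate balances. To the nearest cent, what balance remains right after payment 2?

€7,768.01

Monthly rate r = 22.4%/12 = 1.86667% = 0.0186667.
Each month: B ← B·(1+r) − €2,390.00.
Month 1: interest €226.53; balance after payment €9,971.87.
Month 2: interest €186.14; balance after payment €7,768.01.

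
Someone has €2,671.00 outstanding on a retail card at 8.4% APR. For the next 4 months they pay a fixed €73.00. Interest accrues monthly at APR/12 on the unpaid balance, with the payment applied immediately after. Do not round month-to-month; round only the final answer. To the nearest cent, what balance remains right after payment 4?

€2,451.50

Monthly rate r = 8.4%/12 = 0.7% = 0.007.
Each month: B ← B·(1+r) − €73.00.
Month 1: interest €18.70; balance after payment €2,616.70.
Month 2: interest €18.32; balance after payment €2,562.01.
Month 3: interest €17.93; balance after payment €2,506.95.
Month 4: interest €17.55; balance after payment €2,451.50.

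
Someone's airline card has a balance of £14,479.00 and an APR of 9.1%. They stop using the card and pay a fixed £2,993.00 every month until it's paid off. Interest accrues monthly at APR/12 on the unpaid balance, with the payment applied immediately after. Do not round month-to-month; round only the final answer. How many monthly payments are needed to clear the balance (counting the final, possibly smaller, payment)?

5 months

Monthly rate r = 9.1%/12 = 0.758333% = 0.00758333.
Recurrence: B ← B·(1+r) − £2,993.00.
Month 1: interest £109.80; balance after payment £11,595.80.
Month 2: interest £87.93; balance after payment £8,690.73.
Month 3: interest £65.90; balance after payment £5,763.64.
Month 4: interest £43.71; balance after payment £2,814.35.
Month 5: interest £21.34; balance after payment £0.00.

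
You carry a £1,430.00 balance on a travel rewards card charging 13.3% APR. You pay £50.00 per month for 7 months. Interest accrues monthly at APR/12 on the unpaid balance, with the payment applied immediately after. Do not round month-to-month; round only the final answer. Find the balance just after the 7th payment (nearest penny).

£1,182.85

Monthly rate r = 13.3%/12 = 1.10833% = 0.0110833.
Each month: B ← B·(1+r) − £50.00.
Month 1: interest £15.85; balance after payment £1,395.85.
Month 2: interest £15.47; balance after payment £1,361.32.
Month 3: interest £15.09; balance after payment £1,326.41.
Month 4: interest £14.70; balance after payment £1,291.11.
Month 5: interest £14.31; balance after payment £1,255.42.
Month 6: interest £13.91; balance after payment £1,219.33.
Month 7: interest £13.51; balance after payment £1,182.85.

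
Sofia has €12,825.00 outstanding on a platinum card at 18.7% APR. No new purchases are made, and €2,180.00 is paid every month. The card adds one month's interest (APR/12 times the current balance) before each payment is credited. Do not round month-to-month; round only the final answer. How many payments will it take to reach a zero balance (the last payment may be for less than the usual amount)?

Monthly rate r = 18.7%/12 = 1.55833% = 0.0155833.
Recurrence: B ← B·(1+r) − €2,180.00.
Month 1: interest €199.86; balance after payment €10,844.86.
Month 2: interest €169.00; balance after payment €8,833.86.
Closed form: n = −ln(1 − rB₀/P)/ln(1+r) = −ln(0.90832)/ln(1.01558) ≈ 6.218, so the balance reaches zero during payment 7.

7 months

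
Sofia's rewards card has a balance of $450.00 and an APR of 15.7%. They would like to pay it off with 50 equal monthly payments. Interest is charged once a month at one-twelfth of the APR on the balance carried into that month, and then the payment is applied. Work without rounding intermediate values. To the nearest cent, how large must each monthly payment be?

Monthly rate r = 15.7%/12 = 1.30833% = 0.0130833.
Level-payment amortization: P = B₀·r / (1 − (1+r)^(−n)) = 450.00·0.0130833 / (1 − 1.01308^(−50)).
Denominator 1 − (1+r)^(−50) = 0.477914697.
P = 5.8875 / 0.477914697 ≈ 12.32.

$12.32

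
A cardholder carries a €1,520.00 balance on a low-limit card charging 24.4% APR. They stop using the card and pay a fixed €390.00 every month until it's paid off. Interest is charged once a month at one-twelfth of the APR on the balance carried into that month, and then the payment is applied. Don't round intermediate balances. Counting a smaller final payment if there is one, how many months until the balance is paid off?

Monthly rate r = 24.4%/12 = 2.03333% = 0.0203333.
Recurrence: B ← B·(1+r) − €390.00.
Month 1: interest €30.91; balance after payment €1,160.91.
Month 2: interest €23.61; balance after payment €794.51.
Month 3: interest €16.16; balance after payment €420.67.
Month 4: interest €8.55; balance after payment €39.22.
Month 5: interest €0.80; balance after payment €0.00.

5 payments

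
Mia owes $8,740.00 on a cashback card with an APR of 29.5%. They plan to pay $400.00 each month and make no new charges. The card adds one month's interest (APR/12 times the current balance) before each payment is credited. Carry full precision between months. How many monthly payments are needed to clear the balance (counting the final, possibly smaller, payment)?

Monthly rate r = 29.5%/12 = 2.45833% = 0.0245833.
Recurrence: B ← B·(1+r) − $400.00.
Month 1: interest $214.86; balance after payment $8,554.86.
Month 2: interest $210.31; balance after payment $8,365.17.
Closed form: n = −ln(1 − rB₀/P)/ln(1+r) = −ln(0.46285)/ln(1.02458) ≈ 31.720, so the balance reaches zero during payment 32.

32 months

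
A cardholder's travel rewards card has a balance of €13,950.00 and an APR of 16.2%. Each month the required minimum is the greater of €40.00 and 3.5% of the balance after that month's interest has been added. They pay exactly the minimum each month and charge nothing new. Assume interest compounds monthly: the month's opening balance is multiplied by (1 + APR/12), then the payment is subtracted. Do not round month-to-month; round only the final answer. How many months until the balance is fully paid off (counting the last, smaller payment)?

Monthly rate r = 16.2%/12 = 1.35% = 0.0135.
While 3.5% of the post-interest balance exceeds €40.00, each month B ← (B·(1+r))·(1 − 0.035), i.e. B shrinks by the factor (1+r)·0.965 = 0.97803.
This holds for months 1–114. Entering month 115 the balance is €1,108.14; 3.5% of the post-interest balance is now below €40.00, so the flat €40.00 minimum applies from here.
From month 115 a fixed €40.00 at rate r clears €1,108.14 in 35 more payments. Total: 114 + 35 = 149 months.

149 months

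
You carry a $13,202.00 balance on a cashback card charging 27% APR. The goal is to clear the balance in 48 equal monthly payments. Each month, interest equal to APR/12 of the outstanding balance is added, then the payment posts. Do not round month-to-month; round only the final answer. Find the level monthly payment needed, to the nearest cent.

Monthly rate r = 27%/12 = 2.25% = 0.0225.
Level-payment amortization: P = B₀·r / (1 − (1+r)^(−n)) = 13202.00·0.0225 / (1 − 1.0225^(−48)).
Denominator 1 − (1+r)^(−48) = 0.656314825.
P = 297.045 / 0.656314825 ≈ 452.60.

$452.60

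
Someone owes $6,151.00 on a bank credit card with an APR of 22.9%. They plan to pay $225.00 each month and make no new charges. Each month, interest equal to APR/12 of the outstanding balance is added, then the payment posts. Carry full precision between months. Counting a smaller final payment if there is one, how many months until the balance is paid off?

40 months

Monthly rate r = 22.9%/12 = 1.90833% = 0.0190833.
Recurrence: B ← B·(1+r) − $225.00.
Month 1: interest $117.38; balance after payment $6,043.38.
Month 2: interest $115.33; balance after payment $5,933.71.
Closed form: n = −ln(1 − rB₀/P)/ln(1+r) = −ln(0.4783)/ln(1.01908) ≈ 39.014, so the balance reaches zero during payment 40.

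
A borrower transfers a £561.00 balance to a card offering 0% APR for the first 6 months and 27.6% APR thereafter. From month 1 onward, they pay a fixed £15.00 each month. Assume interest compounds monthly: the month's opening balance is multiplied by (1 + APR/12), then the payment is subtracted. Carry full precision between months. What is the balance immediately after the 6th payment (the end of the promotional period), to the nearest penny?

£471.00

Promo months 1–6 at r₀ = 0%/12 = 0; months 7+ at r₁ = 27.6%/12 = 0.023.
After month 6 (no interest yet): B = £561.00 − 6·£15.00 = £471.00.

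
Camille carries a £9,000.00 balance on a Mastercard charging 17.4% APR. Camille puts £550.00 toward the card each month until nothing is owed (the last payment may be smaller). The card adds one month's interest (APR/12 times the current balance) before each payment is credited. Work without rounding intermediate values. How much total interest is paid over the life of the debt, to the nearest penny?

£1,348.70

Monthly rate r = 17.4%/12 = 1.45% = 0.0145.
Payoff takes n = ⌈−ln(1 − rB₀/P)/ln(1+r)⌉ = ⌈18.815⌉ = 19 payments; the last is £448.70.
Total paid = 18·£550.00 + £448.70 = £10,348.70.
Total interest = total paid − principal = £10,348.70 − £9,000.00 = £1,348.70.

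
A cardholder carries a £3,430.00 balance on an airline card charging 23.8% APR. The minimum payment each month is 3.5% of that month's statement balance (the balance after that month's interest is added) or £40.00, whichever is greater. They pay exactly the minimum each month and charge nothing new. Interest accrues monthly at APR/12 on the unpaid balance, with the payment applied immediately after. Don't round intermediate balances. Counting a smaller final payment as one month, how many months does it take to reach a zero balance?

Monthly rate r = 23.8%/12 = 1.98333% = 0.0198333.
While 3.5% of the post-interest balance exceeds £40.00, each month B ← (B·(1+r))·(1 − 0.035), i.e. B shrinks by the factor (1+r)·0.965 = 0.98414.
This holds for months 1–70. Entering month 71 the balance is £1,120.08; 3.5% of the post-interest balance is now below £40.00, so the flat £40.00 minimum applies from here.
From month 71 a fixed £40.00 at rate r clears £1,120.08 in 42 more payments. Total: 70 + 42 = 112 months.

112 months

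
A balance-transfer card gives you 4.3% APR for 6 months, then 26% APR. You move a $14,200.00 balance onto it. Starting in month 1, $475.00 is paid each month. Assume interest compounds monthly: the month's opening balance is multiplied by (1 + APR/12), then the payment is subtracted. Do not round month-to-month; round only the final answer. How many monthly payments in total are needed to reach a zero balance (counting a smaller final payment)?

Promo months 1–6 at r₀ = 4.3%/12 = 0.00358333; months 7+ at r₁ = 26%/12 = 0.0216667.
After month 6: iterate B ← B·(1+r₀) − $475.00 for 6 months → $11,632.39.
Then at r₁ with $475.00/mo: n₂ = −ln(1 − r₁·B/P)/ln(1+r₁) ≈ 35.28 → 36 more payments.

42 months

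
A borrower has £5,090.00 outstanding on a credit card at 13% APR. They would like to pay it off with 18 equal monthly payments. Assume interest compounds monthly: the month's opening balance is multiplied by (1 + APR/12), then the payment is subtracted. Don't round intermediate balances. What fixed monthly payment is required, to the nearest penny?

£312.77

Monthly rate r = 13%/12 = 1.08333% = 0.0108333.
Level-payment amortization: P = B₀·r / (1 − (1+r)^(−n)) = 5090.00·0.0108333 / (1 − 1.01083^(−18)).
Denominator 1 − (1+r)^(−18) = 0.176301997.
P = 55.1417 / 0.176301997 ≈ 312.77.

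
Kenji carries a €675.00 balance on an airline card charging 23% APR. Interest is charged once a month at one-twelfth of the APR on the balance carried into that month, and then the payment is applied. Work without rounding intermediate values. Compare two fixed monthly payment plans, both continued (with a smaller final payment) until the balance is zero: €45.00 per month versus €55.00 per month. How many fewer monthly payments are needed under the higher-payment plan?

Monthly rate r = 23%/12 = 1.91667% = 0.0191667.
At €45.00/mo: n = ⌈−ln(1 − rB₀/P)/ln(1+r)⌉ = 18 payments (last €38.51); total interest = total paid − €675.00 = €128.51.
At €55.00/mo: 15 payments (last €6.96); total interest €101.96.
Payments saved = 18 − 15 = 3.

3 fewer payments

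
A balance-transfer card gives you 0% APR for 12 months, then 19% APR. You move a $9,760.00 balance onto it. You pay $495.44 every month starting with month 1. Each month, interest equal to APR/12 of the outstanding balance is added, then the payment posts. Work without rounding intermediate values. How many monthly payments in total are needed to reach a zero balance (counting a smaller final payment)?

Promo months 1–12 at r₀ = 0%/12 = 0; months 13+ at r₁ = 19%/12 = 0.0158333.
After month 12 (no interest yet): B = $9,760.00 − 12·$495.44 = $3,814.72.
Then at r₁ with $495.44/mo: n₂ = −ln(1 − r₁·B/P)/ln(1+r₁) ≈ 8.28 → 9 more payments.

21 payments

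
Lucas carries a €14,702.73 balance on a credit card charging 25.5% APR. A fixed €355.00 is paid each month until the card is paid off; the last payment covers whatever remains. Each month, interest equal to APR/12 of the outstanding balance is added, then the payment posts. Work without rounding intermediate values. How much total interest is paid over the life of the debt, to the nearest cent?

Monthly rate r = 25.5%/12 = 2.125% = 0.02125.
Payoff takes n = ⌈−ln(1 − rB₀/P)/ln(1+r)⌉ = ⌈100.870⌉ = 101 payments; the last is €309.41.
Total paid = 100·€355.00 + €309.41 = €35,809.41.
Total interest = total paid − principal = €35,809.41 − €14,702.73 = €21,106.68.

€21,106.68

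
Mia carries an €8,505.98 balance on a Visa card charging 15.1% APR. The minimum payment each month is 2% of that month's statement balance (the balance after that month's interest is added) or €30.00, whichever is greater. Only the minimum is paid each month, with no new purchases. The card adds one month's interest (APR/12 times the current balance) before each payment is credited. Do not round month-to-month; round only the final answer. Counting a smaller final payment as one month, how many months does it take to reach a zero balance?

Monthly rate r = 15.1%/12 = 1.25833% = 0.0125833.
While 2% of the post-interest balance exceeds €30.00, each month B ← (B·(1+r))·(1 − 0.02), i.e. B shrinks by the factor (1+r)·0.98 = 0.99233.
This holds for months 1–228. Entering month 229 the balance is €1,470.57; 2% of the post-interest balance is now below €30.00, so the flat €30.00 minimum applies from here.
From month 229 a fixed €30.00 at rate r clears €1,470.57 in 77 more payments. Total: 228 + 77 = 305 months.

305 months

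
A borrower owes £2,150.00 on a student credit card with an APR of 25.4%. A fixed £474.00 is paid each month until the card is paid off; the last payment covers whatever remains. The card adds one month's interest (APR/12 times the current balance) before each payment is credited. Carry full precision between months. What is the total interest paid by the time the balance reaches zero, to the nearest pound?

£135

Monthly rate r = 25.4%/12 = 2.11667% = 0.0211667.
Payoff takes n = ⌈−ln(1 − rB₀/P)/ln(1+r)⌉ = ⌈4.819⌉ = 5 payments; the last is £388.90.
Total paid = 4·£474.00 + £388.90 = £2,284.90.
Total interest = total paid − principal = £2,284.90 − £2,150.00 = £134.90.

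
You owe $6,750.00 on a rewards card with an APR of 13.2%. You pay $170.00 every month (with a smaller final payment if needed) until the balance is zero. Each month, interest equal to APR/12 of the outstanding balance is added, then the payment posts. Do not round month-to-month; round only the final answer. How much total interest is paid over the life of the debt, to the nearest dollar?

Monthly rate r = 13.2%/12 = 1.1% = 0.011.
Payoff takes n = ⌈−ln(1 − rB₀/P)/ln(1+r)⌉ = ⌈52.474⌉ = 53 payments; the last is $80.74.
Total paid = 52·$170.00 + $80.74 = $8,920.74.
Total interest = total paid − principal = $8,920.74 − $6,750.00 = $2,170.74.

$2,171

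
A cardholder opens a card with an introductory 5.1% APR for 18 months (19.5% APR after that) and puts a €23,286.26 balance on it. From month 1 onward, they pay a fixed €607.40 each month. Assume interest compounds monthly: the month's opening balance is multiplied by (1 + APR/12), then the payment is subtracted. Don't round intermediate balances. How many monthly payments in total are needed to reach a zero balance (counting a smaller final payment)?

Promo months 1–18 at r₀ = 5.1%/12 = 0.00425; months 19+ at r₁ = 19.5%/12 = 0.01625.
After month 18: iterate B ← B·(1+r₀) − €607.40 for 18 months → €13,796.24.
Then at r₁ with €607.40/mo: n₂ = −ln(1 − r₁·B/P)/ln(1+r₁) ≈ 28.57 → 29 more payments.

47 months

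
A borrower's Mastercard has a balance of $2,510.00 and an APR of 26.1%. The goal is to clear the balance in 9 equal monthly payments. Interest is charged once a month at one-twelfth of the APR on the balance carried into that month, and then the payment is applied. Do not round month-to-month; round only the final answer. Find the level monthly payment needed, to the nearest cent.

Monthly rate r = 26.1%/12 = 2.175% = 0.02175.
Level-payment amortization: P = B₀·r / (1 − (1+r)^(−n)) = 2510.00·0.02175 / (1 − 1.02175^(−9)).
Denominator 1 − (1+r)^(−9) = 0.176055076.
P = 54.5925 / 0.176055076 ≈ 310.09.

$310.09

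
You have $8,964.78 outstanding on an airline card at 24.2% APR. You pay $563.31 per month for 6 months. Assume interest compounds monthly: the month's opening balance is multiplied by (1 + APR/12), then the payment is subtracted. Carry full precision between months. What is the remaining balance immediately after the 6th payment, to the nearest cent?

$6,550.79

Monthly rate r = 24.2%/12 = 2.01667% = 0.0201667.
Each month: B ← B·(1+r) − $563.31.
Month 1: interest $180.79; balance after payment $8,582.26.
Month 2: interest $173.08; balance after payment $8,192.03.
Month 3: interest $165.21; balance after payment $7,793.92.
Month 4: interest $157.18; balance after payment $7,387.79.
Month 5: interest $148.99; balance after payment $6,973.47.
Month 6: interest $140.63; balance after payment $6,550.79.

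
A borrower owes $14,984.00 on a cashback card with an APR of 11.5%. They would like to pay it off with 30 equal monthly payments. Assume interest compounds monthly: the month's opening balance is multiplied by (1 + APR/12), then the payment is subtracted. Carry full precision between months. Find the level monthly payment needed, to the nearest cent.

Monthly rate r = 11.5%/12 = 0.958333% = 0.00958333.
Level-payment amortization: P = B₀·r / (1 − (1+r)^(−n)) = 14984.00·0.00958333 / (1 − 1.00958^(−30)).
Denominator 1 − (1+r)^(−30) = 0.248835894.
P = 143.597 / 0.248835894 ≈ 577.07.

$577.07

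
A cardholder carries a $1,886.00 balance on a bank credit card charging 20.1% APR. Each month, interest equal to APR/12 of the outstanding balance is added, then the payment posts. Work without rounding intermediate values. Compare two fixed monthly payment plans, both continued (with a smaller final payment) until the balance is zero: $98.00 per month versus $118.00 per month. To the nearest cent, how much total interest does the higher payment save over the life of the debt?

$82.33

Monthly rate r = 20.1%/12 = 1.675% = 0.01675.
At $98.00/mo: n = ⌈−ln(1 − rB₀/P)/ln(1+r)⌉ = 24 payments (last $41.90); total interest = total paid − $1,886.00 = $409.90.
At $118.00/mo: 19 payments (last $89.57); total interest $327.57.
Interest saved = $409.90 − $327.57 = $82.33.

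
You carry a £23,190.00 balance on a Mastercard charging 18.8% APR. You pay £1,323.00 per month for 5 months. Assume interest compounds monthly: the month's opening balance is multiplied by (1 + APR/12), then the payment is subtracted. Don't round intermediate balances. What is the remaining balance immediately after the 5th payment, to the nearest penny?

Monthly rate r = 18.8%/12 = 1.56667% = 0.0156667.
Each month: B ← B·(1+r) − £1,323.00.
Month 1: interest £363.31; balance after payment £22,230.31.
Month 2: interest £348.27; balance after payment £21,255.58.
Month 3: interest £333.00; balance after payment £20,265.59.
Month 4: interest £317.49; balance after payment £19,260.08.
Month 5: interest £301.74; balance after payment £18,238.82.

£18,238.82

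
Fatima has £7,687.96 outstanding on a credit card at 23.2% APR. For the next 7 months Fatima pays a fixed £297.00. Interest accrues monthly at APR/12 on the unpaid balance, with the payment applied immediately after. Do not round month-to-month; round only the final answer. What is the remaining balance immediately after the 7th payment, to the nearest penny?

Monthly rate r = 23.2%/12 = 1.93333% = 0.0193333.
Each month: B ← B·(1+r) − £297.00.
Month 1: interest £148.63; balance after payment £7,539.59.
Month 2: interest £145.77; balance after payment £7,388.36.
Month 3: interest £142.84; balance after payment £7,234.20.
Month 4: interest £139.86; balance after payment £7,077.06.
Month 5: interest £136.82; balance after payment £6,916.89.
Month 6: interest £133.73; balance after payment £6,753.61.
Month 7: interest £130.57; balance after payment £6,587.18.

£6,587.18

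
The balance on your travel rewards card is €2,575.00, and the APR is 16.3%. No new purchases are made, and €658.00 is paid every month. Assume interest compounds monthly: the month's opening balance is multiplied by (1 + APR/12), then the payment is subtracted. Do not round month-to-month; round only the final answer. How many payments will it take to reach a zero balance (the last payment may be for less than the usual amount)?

5 payments

Monthly rate r = 16.3%/12 = 1.35833% = 0.0135833.
Recurrence: B ← B·(1+r) − €658.00.
Month 1: interest €34.98; balance after payment €1,951.98.
Month 2: interest €26.51; balance after payment €1,320.49.
Month 3: interest €17.94; balance after payment €680.43.
Month 4: interest €9.24; balance after payment €31.67.
Month 5: interest €0.43; balance after payment €0.00.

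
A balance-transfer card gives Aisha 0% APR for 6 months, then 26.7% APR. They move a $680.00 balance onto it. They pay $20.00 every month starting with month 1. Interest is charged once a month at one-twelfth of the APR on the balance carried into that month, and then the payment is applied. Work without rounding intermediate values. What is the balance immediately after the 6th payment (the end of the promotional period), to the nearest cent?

$560.00

Promo months 1–6 at r₀ = 0%/12 = 0; months 7+ at r₁ = 26.7%/12 = 0.02225.
After month 6 (no interest yet): B = $680.00 − 6·$20.00 = $560.00.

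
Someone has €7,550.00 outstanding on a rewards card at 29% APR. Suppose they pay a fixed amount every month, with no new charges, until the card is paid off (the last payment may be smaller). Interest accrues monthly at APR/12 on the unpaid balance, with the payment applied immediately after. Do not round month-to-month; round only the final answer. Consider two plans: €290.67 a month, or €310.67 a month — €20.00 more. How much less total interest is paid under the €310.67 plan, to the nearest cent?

€513.71

Monthly rate r = 29%/12 = 2.41667% = 0.0241667.
At €290.67/mo: n = ⌈−ln(1 − rB₀/P)/ln(1+r)⌉ = 42 payments (last €110.97); total interest = total paid − €7,550.00 = €4,478.44.
At €310.67/mo: 38 payments (last €19.94); total interest €3,964.73.
Interest saved = €4,478.44 − €3,964.73 = €513.71.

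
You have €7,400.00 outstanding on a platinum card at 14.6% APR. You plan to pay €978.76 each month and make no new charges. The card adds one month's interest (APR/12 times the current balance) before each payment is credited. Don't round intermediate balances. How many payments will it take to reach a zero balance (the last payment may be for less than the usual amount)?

Monthly rate r = 14.6%/12 = 1.21667% = 0.0121667.
Recurrence: B ← B·(1+r) − €978.76.
Month 1: interest €90.03; balance after payment €6,511.27.
Month 2: interest €79.22; balance after payment €5,611.73.
Closed form: n = −ln(1 − rB₀/P)/ln(1+r) = −ln(0.90801)/ln(1.01217) ≈ 7.979, so the balance reaches zero during payment 8.

8 months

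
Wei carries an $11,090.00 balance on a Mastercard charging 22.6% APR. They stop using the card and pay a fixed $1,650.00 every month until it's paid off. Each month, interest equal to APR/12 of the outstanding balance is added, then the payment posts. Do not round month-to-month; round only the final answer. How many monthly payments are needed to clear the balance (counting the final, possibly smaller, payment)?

Monthly rate r = 22.6%/12 = 1.88333% = 0.0188333.
Recurrence: B ← B·(1+r) − $1,650.00.
Month 1: interest $208.86; balance after payment $9,648.86.
Month 2: interest $181.72; balance after payment $8,180.58.
Closed form: n = −ln(1 − rB₀/P)/ln(1+r) = −ln(0.87342)/ln(1.01883) ≈ 7.254, so the balance reaches zero during payment 8.

8 months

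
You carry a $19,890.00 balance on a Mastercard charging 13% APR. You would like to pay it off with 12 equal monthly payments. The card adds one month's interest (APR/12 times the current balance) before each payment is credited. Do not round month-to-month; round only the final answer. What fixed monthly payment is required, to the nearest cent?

$1,776.52

Monthly rate r = 13%/12 = 1.08333% = 0.0108333.
Level-payment amortization: P = B₀·r / (1 − (1+r)^(−n)) = 19890.00·0.0108333 / (1 − 1.01083^(−12)).
Denominator 1 − (1+r)^(−12) = 0.121290459.
P = 215.475 / 0.121290459 ≈ 1776.52.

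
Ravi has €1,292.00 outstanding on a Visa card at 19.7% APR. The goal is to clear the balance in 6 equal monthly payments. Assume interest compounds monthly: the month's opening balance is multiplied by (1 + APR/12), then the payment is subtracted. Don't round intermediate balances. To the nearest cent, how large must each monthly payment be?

€227.87

Monthly rate r = 19.7%/12 = 1.64167% = 0.0164167.
Level-payment amortization: P = B₀·r / (1 − (1+r)^(−n)) = 1292.00·0.0164167 / (1 − 1.01642^(−6)).
Denominator 1 − (1+r)^(−6) = 0.0930792607.
P = 21.2103 / 0.0930792607 ≈ 227.87.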